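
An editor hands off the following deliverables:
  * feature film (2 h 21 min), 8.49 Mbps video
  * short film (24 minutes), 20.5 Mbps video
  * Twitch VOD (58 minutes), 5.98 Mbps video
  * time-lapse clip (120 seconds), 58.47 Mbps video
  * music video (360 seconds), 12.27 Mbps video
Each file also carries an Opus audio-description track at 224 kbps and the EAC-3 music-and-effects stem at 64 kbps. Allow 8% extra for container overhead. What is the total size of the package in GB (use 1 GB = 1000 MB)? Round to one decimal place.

Audio total: 224 + 64 = 288 kbps = 0.288 Mbps.
feature film: 8.778 Mbps × 8460 s × 1.08 = 80202.8 Mb
short film: 20.788 Mbps × 1440 s × 1.08 = 32329.5 Mb
Twitch VOD: 6.268 Mbps × 3480 s × 1.08 = 23557.7 Mb
time-lapse clip: 58.758 Mbps × 120 s × 1.08 = 7615.0 Mb
music video: 12.558 Mbps × 360 s × 1.08 = 4882.6 Mb
Total: 148587.6 Mb = 18573.4 MB.
= 18.57 GB.

18.6 GB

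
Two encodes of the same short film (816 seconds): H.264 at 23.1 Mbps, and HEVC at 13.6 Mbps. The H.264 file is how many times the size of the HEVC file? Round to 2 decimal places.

H.264: 23.100 Mbps × 816 s = 18849.6 Mb = 2.356 GB.
HEVC: 13.600 Mbps × 816 s = 11097.6 Mb = 1.387 GB.
Ratio: 2.356 / 1.387 = 1.699.

1.70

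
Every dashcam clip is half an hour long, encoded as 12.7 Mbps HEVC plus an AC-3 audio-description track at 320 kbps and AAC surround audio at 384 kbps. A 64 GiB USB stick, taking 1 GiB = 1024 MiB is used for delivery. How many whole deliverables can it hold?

30 min = 1800 s
Audio total: 320 + 384 = 704 kbps = 0.704 Mbps.
Total bitrate: 13.404 Mbps.
Per item: 13.404 Mbps × 1800 s = 24,127 Mb = 3,016 MB.
Capacity: 64 GiB = 549,756 Mb; 22.79 items → 22 complete.

22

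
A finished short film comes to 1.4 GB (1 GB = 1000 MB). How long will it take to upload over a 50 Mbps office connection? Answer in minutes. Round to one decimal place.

File: 1.4 GB = 11200.0 Mb.
At 50 Mbps: 11200.0 / 50 = 224.0 s ≈ 3.73 minutes.

3.7 minutes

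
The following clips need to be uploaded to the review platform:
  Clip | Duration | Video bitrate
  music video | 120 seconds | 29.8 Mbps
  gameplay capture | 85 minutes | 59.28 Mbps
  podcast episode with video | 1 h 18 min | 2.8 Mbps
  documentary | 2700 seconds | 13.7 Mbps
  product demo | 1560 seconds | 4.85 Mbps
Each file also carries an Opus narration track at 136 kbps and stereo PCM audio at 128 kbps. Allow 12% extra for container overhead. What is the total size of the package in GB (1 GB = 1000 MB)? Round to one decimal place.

51.4 GB

Audio total: 136 + 128 = 264 kbps = 0.264 Mbps.
music video: 30.064 Mbps × 120 s × 1.12 = 4040.6 Mb
gameplay capture: 59.544 Mbps × 5100 s × 1.12 = 340115.3 Mb
podcast episode with video: 3.064 Mbps × 4680 s × 1.12 = 16060.3 Mb
documentary: 13.964 Mbps × 2700 s × 1.12 = 42227.1 Mb
product demo: 5.114 Mbps × 1560 s × 1.12 = 8935.2 Mb
Total: 411378.5 Mb = 51422.3 MB.
= 51.42 GB.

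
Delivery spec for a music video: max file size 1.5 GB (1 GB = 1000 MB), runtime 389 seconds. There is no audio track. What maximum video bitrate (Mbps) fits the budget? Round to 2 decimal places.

30.85 Mbps

Budget: 1.5 GB = 12000.0 Mb.
Total bitrate budget: 12000.0 Mb / 389 s = 30.848 Mbps.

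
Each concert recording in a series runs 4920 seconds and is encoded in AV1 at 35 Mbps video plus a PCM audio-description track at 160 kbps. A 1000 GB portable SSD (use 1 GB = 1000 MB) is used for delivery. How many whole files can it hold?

Audio: 160 kbps = 0.160 Mbps.
Total bitrate: 35.160 Mbps.
Per item: 35.160 Mbps × 4920 s = 172,987 Mb = 21,623 MB.
Capacity: 1000 GB = 8,000,000 Mb; 46.25 items → 46 complete.

46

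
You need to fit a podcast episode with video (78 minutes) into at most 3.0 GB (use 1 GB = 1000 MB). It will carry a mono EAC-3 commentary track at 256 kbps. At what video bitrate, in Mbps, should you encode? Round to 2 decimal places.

Budget: 3.0 GB = 24000.0 Mb.
78 min = 4680 s
Total bitrate budget: 24000.0 Mb / 4680 s = 5.128 Mbps.
Audio: 256 kbps = 0.256 Mbps.
Video: 5.128 − 0.256 = 4.872 Mbps.

4.87 Mbps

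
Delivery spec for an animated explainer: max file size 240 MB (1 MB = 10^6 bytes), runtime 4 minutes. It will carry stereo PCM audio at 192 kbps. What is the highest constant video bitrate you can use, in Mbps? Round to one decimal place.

Budget: 240 MB = 1920.0 Mb.
4 min = 240 s
Total bitrate budget: 1920.0 Mb / 240 s = 8.000 Mbps.
Audio: 192 kbps = 0.192 Mbps.
Video: 8.000 − 0.192 = 7.808 Mbps.

7.8 Mbps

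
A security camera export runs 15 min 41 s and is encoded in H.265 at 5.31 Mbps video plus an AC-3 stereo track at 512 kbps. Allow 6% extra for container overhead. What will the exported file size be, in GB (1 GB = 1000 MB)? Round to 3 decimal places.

15 min 41 s = 941 s
Audio: 512 kbps = 0.512 Mbps.
Total bitrate: 5.31 + 0.512 = 5.822 Mbps.
Stream data: 5.822 Mbps × 941 s = 5478.5 Mb.
With 6% container overhead: ×1.06.
5,807 Mb ÷ 8 = 725.9 MB → 0.7259 GB.

0.726 GB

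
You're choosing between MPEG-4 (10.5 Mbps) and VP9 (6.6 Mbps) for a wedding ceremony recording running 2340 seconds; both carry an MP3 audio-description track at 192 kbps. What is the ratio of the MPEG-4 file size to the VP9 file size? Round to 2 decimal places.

1.57

Audio: 192 kbps = 0.192 Mbps.
MPEG-4: 10.692 Mbps × 2340 s = 25019.3 Mb = 2.913 GiB.
VP9: 6.792 Mbps × 2340 s = 15893.3 Mb = 1.850 GiB.
Ratio: 2.913 / 1.850 = 1.574.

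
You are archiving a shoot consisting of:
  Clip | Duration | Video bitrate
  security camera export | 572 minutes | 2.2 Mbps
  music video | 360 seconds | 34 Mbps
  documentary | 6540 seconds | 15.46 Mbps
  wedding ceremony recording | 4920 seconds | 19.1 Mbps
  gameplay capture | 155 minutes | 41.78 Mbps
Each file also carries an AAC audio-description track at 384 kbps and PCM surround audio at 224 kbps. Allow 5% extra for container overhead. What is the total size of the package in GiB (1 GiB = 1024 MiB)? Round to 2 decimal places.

86.19 GiB

Audio total: 384 + 224 = 608 kbps = 0.608 Mbps.
security camera export: 2.808 Mbps × 34320 s × 1.05 = 101189.1 Mb
music video: 34.608 Mbps × 360 s × 1.05 = 13081.8 Mb
documentary: 16.068 Mbps × 6540 s × 1.05 = 110339.0 Mb
wedding ceremony recording: 19.708 Mbps × 4920 s × 1.05 = 101811.5 Mb
gameplay capture: 42.388 Mbps × 9300 s × 1.05 = 413918.8 Mb
Total: 740340.2 Mb = 92542.5 MB.
= 86.19 GiB.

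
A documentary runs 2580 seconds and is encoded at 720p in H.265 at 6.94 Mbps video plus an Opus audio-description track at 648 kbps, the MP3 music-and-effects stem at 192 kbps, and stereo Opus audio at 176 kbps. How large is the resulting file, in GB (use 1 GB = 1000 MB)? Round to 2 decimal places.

2.57 GB

Audio total: 648 + 192 + 176 = 1016 kbps = 1.016 Mbps.
Total bitrate: 6.94 + 1.016 = 7.956 Mbps.
Stream data: 7.956 Mbps × 2580 s = 20526.5 Mb.
20,526 Mb ÷ 8 = 2,566 MB → 2.566 GB.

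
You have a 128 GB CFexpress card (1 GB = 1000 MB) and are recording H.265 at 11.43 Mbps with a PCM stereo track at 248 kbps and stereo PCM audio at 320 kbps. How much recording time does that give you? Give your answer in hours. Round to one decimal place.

23.7 hours

Audio total: 248 + 320 = 568 kbps = 0.568 Mbps.
Total bitrate: 11.43 + 0.568 = 11.998 Mbps.
Capacity: 128 GB = 1,024,000 Mb.
Recording time: 1,024,000 / 11.998 = 85,348 s ≈ 23.7 hours.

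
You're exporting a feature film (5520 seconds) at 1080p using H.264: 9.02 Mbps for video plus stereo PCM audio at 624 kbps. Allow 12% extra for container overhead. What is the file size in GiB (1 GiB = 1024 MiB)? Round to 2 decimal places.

Audio: 624 kbps = 0.624 Mbps.
Total bitrate: 9.02 + 0.624 = 9.644 Mbps.
Stream data: 9.644 Mbps × 5520 s = 53234.9 Mb.
With 12% container overhead: ×1.12.
59,623 Mb = 7,452,883,200 bytes ÷ 1,073,741,824 = 6.941 GiB.

6.94 GiB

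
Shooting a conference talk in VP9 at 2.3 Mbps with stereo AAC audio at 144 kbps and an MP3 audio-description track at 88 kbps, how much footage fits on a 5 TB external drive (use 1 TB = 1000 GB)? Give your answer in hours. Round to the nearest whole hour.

Audio total: 144 + 88 = 232 kbps = 0.232 Mbps.
Total bitrate: 2.3 + 0.232 = 2.532 Mbps.
Capacity: 5 TB = 40,000,000 Mb.
Recording time: 40,000,000 / 2.532 = 15,797,788 s ≈ 4,388 hours.

4388 hours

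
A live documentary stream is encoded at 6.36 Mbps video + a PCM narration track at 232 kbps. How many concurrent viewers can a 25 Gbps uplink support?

3792

Audio: 232 kbps = 0.232 Mbps.
Per-viewer media rate: 6.592 Mbps.
25 Gbps = 25,000 Mbps; 25,000 / 6.592 = 3792.48 → 3792 viewers.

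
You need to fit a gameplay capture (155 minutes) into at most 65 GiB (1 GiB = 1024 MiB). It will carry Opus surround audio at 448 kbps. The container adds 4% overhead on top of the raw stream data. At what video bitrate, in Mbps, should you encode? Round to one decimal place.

Budget: 65 GiB = 558345.7 Mb.
Stream payload after overhead: 558345.7 / 1.04 = 536870.9 Mb.
155 min = 9300 s
Total bitrate budget: 536870.9 Mb / 9300 s = 57.728 Mbps.
Audio: 448 kbps = 0.448 Mbps.
Video: 57.728 − 0.448 = 57.280 Mbps.

57.3 Mbps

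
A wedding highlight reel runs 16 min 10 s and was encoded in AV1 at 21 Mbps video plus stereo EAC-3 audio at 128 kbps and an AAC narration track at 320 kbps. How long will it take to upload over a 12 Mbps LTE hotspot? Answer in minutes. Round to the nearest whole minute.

16 min 10 s = 970 s
Audio total: 128 + 320 = 448 kbps = 0.448 Mbps.
Total bitrate: 21.448 Mbps.
File: 21.448 Mbps × 970 s = 20804.6 Mb.
At 12 Mbps: 20804.6 / 12 = 1733.7 s ≈ 28.9 minutes.

29 minutes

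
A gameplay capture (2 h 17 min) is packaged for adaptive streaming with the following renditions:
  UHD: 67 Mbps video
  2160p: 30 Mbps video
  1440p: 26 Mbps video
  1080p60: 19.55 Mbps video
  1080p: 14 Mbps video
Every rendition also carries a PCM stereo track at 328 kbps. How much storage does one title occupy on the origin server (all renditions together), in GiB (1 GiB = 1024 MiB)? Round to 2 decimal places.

151.38 GiB

2 h 17 min = 137 min = 8220 s
Audio: 328 kbps = 0.328 Mbps.
Sum of rendition bitrates: (67+0.328) + (30+0.328) + (26+0.328) + (19.55+0.328) + (14+0.328) = 158.190 Mbps.
× 8220 s = 1,300,322 Mb = 162,540 MB = 151.4 GiB.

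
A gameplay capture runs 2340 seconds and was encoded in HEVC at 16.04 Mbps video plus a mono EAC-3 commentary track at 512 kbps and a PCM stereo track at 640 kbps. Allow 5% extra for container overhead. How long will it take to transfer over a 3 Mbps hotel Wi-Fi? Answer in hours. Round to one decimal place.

3.9 hours

Audio total: 512 + 640 = 1152 kbps = 1.152 Mbps.
Total bitrate: 17.192 Mbps.
File: 17.192 Mbps × 2340 s = 40229.3 Mb.
With 5% container overhead: ×1.05. → 42240.7 Mb.
At 3 Mbps: 42240.7 / 3 = 14080.2 s ≈ 3.91 hours.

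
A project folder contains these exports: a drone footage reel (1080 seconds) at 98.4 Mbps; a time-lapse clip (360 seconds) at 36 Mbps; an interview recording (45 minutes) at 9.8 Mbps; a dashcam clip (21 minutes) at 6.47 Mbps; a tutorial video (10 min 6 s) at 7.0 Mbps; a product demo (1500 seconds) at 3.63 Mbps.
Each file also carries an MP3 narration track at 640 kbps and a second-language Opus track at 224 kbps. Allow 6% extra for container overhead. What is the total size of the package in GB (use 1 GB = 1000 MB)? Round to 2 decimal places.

22.53 GB

Audio total: 640 + 224 = 864 kbps = 0.864 Mbps.
drone footage reel: 99.264 Mbps × 1080 s × 1.06 = 113637.4 Mb
time-lapse clip: 36.864 Mbps × 360 s × 1.06 = 14067.3 Mb
interview recording: 10.664 Mbps × 2700 s × 1.06 = 30520.4 Mb
dashcam clip: 7.334 Mbps × 1260 s × 1.06 = 9795.3 Mb
tutorial video: 7.864 Mbps × 606 s × 1.06 = 5051.5 Mb
product demo: 4.494 Mbps × 1500 s × 1.06 = 7145.5 Mb
Total: 180217.4 Mb = 22527.2 MB.
= 22.53 GB.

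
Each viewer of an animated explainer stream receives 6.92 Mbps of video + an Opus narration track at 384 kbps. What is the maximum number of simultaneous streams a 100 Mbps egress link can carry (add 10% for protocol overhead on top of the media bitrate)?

12

Audio: 384 kbps = 0.384 Mbps.
Per-viewer media rate: 7.304 Mbps.
On the wire with 10% overhead: 8.034 Mbps.
100 Mbps = 100.0 Mbps; 100.0 / 8.034 = 12.45 → 12 viewers.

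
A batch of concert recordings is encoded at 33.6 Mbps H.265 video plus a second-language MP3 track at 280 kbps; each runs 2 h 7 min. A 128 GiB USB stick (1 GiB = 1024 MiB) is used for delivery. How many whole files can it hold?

2 h 7 min = 127 min = 7620 s
Audio: 280 kbps = 0.280 Mbps.
Total bitrate: 33.880 Mbps.
Per item: 33.880 Mbps × 7620 s = 258,166 Mb = 32,271 MB.
Capacity: 128 GiB = 1,099,512 Mb; 4.26 items → 4 complete.

4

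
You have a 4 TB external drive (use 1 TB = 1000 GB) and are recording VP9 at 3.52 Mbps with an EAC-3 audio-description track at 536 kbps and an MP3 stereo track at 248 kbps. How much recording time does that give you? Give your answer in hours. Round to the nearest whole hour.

2065 hours

Audio total: 536 + 248 = 784 kbps = 0.784 Mbps.
Total bitrate: 3.52 + 0.784 = 4.304 Mbps.
Capacity: 4 TB = 32,000,000 Mb.
Recording time: 32,000,000 / 4.304 = 7,434,944 s ≈ 2,065 hours.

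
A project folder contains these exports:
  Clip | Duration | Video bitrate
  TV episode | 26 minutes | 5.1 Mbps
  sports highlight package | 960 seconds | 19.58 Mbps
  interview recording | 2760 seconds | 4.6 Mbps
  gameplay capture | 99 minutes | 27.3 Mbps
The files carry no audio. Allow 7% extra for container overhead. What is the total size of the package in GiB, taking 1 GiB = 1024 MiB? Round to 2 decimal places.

TV episode: 5.100 Mbps × 1560 s × 1.07 = 8512.9 Mb
sports highlight package: 19.580 Mbps × 960 s × 1.07 = 20112.6 Mb
interview recording: 4.600 Mbps × 2760 s × 1.07 = 13584.7 Mb
gameplay capture: 27.300 Mbps × 5940 s × 1.07 = 173513.3 Mb
Total: 215723.6 Mb = 26965.4 MB.
= 25.11 GiB.

25.11 GiB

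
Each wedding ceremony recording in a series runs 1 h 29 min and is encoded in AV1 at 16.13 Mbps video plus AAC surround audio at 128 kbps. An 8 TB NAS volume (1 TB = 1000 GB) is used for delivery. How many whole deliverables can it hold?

1 h 29 min = 89 min = 5340 s
Audio: 128 kbps = 0.128 Mbps.
Total bitrate: 16.258 Mbps.
Per item: 16.258 Mbps × 5340 s = 86,818 Mb = 10,852 MB.
Capacity: 8 TB = 64,000,000 Mb; 737.18 items → 737 complete.

737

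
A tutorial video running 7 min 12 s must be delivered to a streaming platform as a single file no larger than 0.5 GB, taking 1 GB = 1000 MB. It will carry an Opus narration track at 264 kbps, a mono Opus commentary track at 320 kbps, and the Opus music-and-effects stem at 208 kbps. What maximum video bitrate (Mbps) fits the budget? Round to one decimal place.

8.5 Mbps

Budget: 0.5 GB = 4000.0 Mb.
7 min 12 s = 432 s
Total bitrate budget: 4000.0 Mb / 432 s = 9.259 Mbps.
Audio total: 264 + 320 + 208 = 792 kbps = 0.792 Mbps.
Video: 9.259 − 0.792 = 8.467 Mbps.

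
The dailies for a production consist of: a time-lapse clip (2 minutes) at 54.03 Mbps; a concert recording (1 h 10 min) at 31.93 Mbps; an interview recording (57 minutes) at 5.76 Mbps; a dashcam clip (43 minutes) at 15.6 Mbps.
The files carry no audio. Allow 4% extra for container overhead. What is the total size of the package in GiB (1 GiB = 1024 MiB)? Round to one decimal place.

24.3 GiB

time-lapse clip: 54.030 Mbps × 120 s × 1.04 = 6742.9 Mb
concert recording: 31.930 Mbps × 4200 s × 1.04 = 139470.2 Mb
interview recording: 5.760 Mbps × 3420 s × 1.04 = 20487.2 Mb
dashcam clip: 15.600 Mbps × 2580 s × 1.04 = 41857.9 Mb
Total: 208558.3 Mb = 26069.8 MB.
= 24.28 GiB.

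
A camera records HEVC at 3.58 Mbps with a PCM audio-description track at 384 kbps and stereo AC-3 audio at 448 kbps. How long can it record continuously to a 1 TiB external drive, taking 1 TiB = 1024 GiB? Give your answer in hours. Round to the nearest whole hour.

Audio total: 384 + 448 = 832 kbps = 0.832 Mbps.
Total bitrate: 3.58 + 0.832 = 4.412 Mbps.
Capacity: 1 TiB = 8,796,093 Mb.
Recording time: 8,796,093 / 4.412 = 1,993,675 s ≈ 554 hours.

554 hours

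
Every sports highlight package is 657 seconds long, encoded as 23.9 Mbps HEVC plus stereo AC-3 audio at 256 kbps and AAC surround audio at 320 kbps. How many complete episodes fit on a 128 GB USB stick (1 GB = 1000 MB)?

Audio total: 256 + 320 = 576 kbps = 0.576 Mbps.
Total bitrate: 24.476 Mbps.
Per item: 24.476 Mbps × 657 s = 16,081 Mb = 2,010 MB.
Capacity: 128 GB = 1,024,000 Mb; 63.68 items → 63 complete.

63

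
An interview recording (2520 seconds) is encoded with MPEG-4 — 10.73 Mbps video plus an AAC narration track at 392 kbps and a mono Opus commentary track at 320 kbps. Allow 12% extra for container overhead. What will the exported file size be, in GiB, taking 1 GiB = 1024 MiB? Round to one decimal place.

3.8 GiB

Audio total: 392 + 320 = 712 kbps = 0.712 Mbps.
Total bitrate: 10.73 + 0.712 = 11.442 Mbps.
Stream data: 11.442 Mbps × 2520 s = 28833.8 Mb.
With 12% container overhead: ×1.12.
32,294 Mb = 4,036,737,600 bytes ÷ 1,073,741,824 = 3.760 GiB.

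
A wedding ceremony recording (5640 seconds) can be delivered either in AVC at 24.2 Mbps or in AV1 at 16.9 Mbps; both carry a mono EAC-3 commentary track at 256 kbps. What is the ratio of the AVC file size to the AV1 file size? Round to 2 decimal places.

1.43

Audio: 256 kbps = 0.256 Mbps.
AVC: 24.456 Mbps × 5640 s = 137931.8 Mb = 17.241 GB.
AV1: 17.156 Mbps × 5640 s = 96759.8 Mb = 12.095 GB.
Ratio: 17.241 / 12.095 = 1.426.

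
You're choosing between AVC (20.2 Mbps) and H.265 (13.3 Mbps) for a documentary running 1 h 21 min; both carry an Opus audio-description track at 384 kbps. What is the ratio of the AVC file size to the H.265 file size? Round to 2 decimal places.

1.50

1 h 21 min = 81 min = 4860 s
Audio: 384 kbps = 0.384 Mbps.
AVC: 20.584 Mbps × 4860 s = 100038.2 Mb = 11.646 GiB.
H.265: 13.684 Mbps × 4860 s = 66504.2 Mb = 7.742 GiB.
Ratio: 11.646 / 7.742 = 1.504.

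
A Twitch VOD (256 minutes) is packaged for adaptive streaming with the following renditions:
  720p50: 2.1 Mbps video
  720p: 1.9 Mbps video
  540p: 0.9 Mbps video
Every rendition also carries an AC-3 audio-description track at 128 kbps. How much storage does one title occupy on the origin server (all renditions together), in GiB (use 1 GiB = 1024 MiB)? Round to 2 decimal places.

256 min = 15360 s
Audio: 128 kbps = 0.128 Mbps.
Sum of rendition bitrates: (2.1+0.128) + (1.9+0.128) + (0.9+0.128) = 5.284 Mbps.
× 15360 s = 81,162 Mb = 10,145 MB = 9.449 GiB.

9.45 GiB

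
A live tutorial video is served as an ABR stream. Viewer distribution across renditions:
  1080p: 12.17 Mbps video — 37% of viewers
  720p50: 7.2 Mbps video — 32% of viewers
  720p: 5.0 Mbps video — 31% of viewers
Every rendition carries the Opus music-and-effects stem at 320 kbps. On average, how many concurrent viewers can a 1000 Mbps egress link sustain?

Audio: 320 kbps = 0.320 Mbps.
Average per-viewer bitrate: 0.37×12.490 + 0.32×7.520 + 0.31×5.320 = 8.677 Mbps.
1000 Mbps = 1,000 Mbps; 1,000 / 8.677 = 115.25 → 115.

115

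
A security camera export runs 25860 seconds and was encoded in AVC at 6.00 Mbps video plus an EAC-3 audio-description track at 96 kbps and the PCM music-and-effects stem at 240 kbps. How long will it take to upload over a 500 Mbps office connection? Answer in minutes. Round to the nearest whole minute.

Audio total: 96 + 240 = 336 kbps = 0.336 Mbps.
Total bitrate: 6.336 Mbps.
File: 6.336 Mbps × 25860 s = 163849.0 Mb.
At 500 Mbps: 163849.0 / 500 = 327.7 s ≈ 5.46 minutes.

5 minutes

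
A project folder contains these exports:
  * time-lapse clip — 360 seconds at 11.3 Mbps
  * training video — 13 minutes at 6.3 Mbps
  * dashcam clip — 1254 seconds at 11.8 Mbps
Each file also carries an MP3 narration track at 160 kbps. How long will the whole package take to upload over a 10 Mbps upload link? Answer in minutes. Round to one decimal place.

40.3 minutes

Audio: 160 kbps = 0.160 Mbps.
time-lapse clip: 11.460 Mbps × 360 s = 4125.6 Mb
training video: 6.460 Mbps × 780 s = 5038.8 Mb
dashcam clip: 11.960 Mbps × 1254 s = 14997.8 Mb
Total: 24162.2 Mb = 3020.3 MB.
At 10 Mbps: 24162.2 / 10 = 2416 s ≈ 40.3 minutes.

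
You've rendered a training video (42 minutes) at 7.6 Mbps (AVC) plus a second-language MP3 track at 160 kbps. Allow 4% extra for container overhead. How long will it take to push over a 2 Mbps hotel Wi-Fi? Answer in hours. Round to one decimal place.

2.8 hours

42 min = 2520 s
Audio: 160 kbps = 0.160 Mbps.
Total bitrate: 7.760 Mbps.
File: 7.760 Mbps × 2520 s = 19555.2 Mb.
With 4% container overhead: ×1.04. → 20337.4 Mb.
At 2 Mbps: 20337.4 / 2 = 10168.7 s ≈ 2.82 hours.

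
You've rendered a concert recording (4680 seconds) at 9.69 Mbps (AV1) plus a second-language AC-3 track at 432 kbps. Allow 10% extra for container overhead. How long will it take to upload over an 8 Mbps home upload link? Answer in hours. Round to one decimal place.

Audio: 432 kbps = 0.432 Mbps.
Total bitrate: 10.122 Mbps.
File: 10.122 Mbps × 4680 s = 47371.0 Mb.
With 10% container overhead: ×1.10. → 52108.1 Mb.
At 8 Mbps: 52108.1 / 8 = 6513.5 s ≈ 1.81 hours.

1.8 hours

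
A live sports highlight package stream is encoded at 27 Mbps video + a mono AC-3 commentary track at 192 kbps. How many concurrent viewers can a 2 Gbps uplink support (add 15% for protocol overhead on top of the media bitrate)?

63

Audio: 192 kbps = 0.192 Mbps.
Per-viewer media rate: 27.192 Mbps.
On the wire with 15% overhead: 31.271 Mbps.
2 Gbps = 2,000 Mbps; 2,000 / 31.271 = 63.96 → 63 viewers.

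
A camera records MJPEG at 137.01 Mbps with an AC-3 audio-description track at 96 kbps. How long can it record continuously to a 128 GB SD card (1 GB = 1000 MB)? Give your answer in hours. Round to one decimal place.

2.1 hours

Audio: 96 kbps = 0.096 Mbps.
Total bitrate: 137.01 + 0.096 = 137.106 Mbps.
Capacity: 128 GB = 1,024,000 Mb.
Recording time: 1,024,000 / 137.106 = 7,469 s ≈ 2.07 hours.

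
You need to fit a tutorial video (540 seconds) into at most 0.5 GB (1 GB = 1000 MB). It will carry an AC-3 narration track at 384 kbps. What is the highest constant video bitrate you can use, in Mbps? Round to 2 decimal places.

7.02 Mbps

Budget: 0.5 GB = 4000.0 Mb.
Total bitrate budget: 4000.0 Mb / 540 s = 7.407 Mbps.
Audio: 384 kbps = 0.384 Mbps.
Video: 7.407 − 0.384 = 7.023 Mbps.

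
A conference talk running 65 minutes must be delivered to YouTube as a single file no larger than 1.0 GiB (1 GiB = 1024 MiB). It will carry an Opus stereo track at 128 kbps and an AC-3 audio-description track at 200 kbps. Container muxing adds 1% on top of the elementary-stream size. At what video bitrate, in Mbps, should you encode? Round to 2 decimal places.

Budget: 1.0 GiB = 8589.9 Mb.
Stream payload after overhead: 8589.9 / 1.01 = 8504.9 Mb.
65 min = 3900 s
Total bitrate budget: 8504.9 Mb / 3900 s = 2.181 Mbps.
Audio total: 128 + 200 = 328 kbps = 0.328 Mbps.
Video: 2.181 − 0.328 = 1.853 Mbps.

1.85 Mbps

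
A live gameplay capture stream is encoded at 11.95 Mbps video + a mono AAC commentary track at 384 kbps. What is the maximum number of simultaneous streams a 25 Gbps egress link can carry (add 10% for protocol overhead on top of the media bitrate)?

Audio: 384 kbps = 0.384 Mbps.
Per-viewer media rate: 12.334 Mbps.
On the wire with 10% overhead: 13.567 Mbps.
25 Gbps = 25,000 Mbps; 25,000 / 13.567 = 1842.65 → 1842 viewers.

1842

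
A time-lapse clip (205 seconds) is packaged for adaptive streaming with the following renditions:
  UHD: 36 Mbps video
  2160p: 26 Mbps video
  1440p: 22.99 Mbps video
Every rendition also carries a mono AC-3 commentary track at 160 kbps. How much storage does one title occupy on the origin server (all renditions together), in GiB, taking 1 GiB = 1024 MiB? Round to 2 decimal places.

2.04 GiB

Audio: 160 kbps = 0.160 Mbps.
Sum of rendition bitrates: (36+0.160) + (26+0.160) + (22.99+0.160) = 85.470 Mbps.
× 205 s = 17,521 Mb = 2,190 MB = 2.040 GiB.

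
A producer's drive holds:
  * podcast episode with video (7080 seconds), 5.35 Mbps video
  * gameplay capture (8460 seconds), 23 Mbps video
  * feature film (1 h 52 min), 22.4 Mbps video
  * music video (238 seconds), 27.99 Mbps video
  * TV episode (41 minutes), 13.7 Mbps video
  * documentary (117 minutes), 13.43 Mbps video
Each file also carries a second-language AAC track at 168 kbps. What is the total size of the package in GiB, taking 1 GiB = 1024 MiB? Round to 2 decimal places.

60.89 GiB

Audio: 168 kbps = 0.168 Mbps.
podcast episode with video: 5.518 Mbps × 7080 s = 39067.4 Mb
gameplay capture: 23.168 Mbps × 8460 s = 196001.3 Mb
feature film: 22.568 Mbps × 6720 s = 151657.0 Mb
music video: 28.158 Mbps × 238 s = 6701.6 Mb
TV episode: 13.868 Mbps × 2460 s = 34115.3 Mb
documentary: 13.598 Mbps × 7020 s = 95458.0 Mb
Total: 523000.5 Mb = 65375.1 MB.
= 60.89 GiB.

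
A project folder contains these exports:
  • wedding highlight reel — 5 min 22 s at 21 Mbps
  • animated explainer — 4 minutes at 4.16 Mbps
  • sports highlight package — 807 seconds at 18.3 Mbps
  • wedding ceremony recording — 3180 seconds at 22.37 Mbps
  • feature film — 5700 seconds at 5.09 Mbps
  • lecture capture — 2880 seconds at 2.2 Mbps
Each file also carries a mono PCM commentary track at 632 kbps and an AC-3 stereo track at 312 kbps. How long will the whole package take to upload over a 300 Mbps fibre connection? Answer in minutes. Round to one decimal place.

7.9 minutes

Audio total: 632 + 312 = 944 kbps = 0.944 Mbps.
wedding highlight reel: 21.944 Mbps × 322 s = 7066.0 Mb
animated explainer: 5.104 Mbps × 240 s = 1225.0 Mb
sports highlight package: 19.244 Mbps × 807 s = 15529.9 Mb
wedding ceremony recording: 23.314 Mbps × 3180 s = 74138.5 Mb
feature film: 6.034 Mbps × 5700 s = 34393.8 Mb
lecture capture: 3.144 Mbps × 2880 s = 9054.7 Mb
Total: 141407.9 Mb = 17676.0 MB.
At 300 Mbps: 141407.9 / 300 = 471 s ≈ 7.86 minutes.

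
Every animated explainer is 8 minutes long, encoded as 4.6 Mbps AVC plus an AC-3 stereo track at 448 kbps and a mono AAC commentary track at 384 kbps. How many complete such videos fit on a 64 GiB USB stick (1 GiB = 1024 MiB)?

8 min = 480 s
Audio total: 448 + 384 = 832 kbps = 0.832 Mbps.
Total bitrate: 5.432 Mbps.
Per item: 5.432 Mbps × 480 s = 2,607 Mb = 325.9 MB.
Capacity: 64 GiB = 549,756 Mb; 210.85 items → 210 complete.

210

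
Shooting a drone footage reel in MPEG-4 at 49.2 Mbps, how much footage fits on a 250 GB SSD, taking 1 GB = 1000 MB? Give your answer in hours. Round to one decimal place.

11.3 hours

Capacity: 250 GB = 2,000,000 Mb.
Recording time: 2,000,000 / 49.200 = 40,650 s ≈ 11.3 hours.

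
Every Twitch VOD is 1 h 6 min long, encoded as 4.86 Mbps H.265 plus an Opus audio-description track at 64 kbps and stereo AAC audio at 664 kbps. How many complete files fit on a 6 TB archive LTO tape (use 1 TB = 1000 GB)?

1 h 6 min = 66 min = 3960 s
Audio total: 64 + 664 = 728 kbps = 0.728 Mbps.
Total bitrate: 5.588 Mbps.
Per item: 5.588 Mbps × 3960 s = 22,128 Mb = 2,766 MB.
Capacity: 6 TB = 48,000,000 Mb; 2169.15 items → 2169 complete.

2169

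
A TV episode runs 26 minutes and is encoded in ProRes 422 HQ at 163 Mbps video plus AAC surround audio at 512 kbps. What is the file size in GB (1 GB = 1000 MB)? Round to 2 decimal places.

26 min = 1560 s
Audio: 512 kbps = 0.512 Mbps.
Total bitrate: 163 + 0.512 = 163.512 Mbps.
Stream data: 163.512 Mbps × 1560 s = 255078.7 Mb.
255,079 Mb ÷ 8 = 31,885 MB → 31.88 GB.

31.88 GB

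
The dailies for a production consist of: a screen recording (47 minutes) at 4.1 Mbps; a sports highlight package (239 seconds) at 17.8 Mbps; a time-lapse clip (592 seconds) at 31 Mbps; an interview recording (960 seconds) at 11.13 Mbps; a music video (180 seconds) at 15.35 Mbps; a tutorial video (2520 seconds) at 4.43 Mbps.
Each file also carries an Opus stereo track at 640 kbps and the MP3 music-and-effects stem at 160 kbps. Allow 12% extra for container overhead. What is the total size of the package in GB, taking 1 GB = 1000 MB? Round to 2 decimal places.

9.05 GB

Audio total: 640 + 160 = 800 kbps = 0.800 Mbps.
screen recording: 4.900 Mbps × 2820 s × 1.12 = 15476.2 Mb
sports highlight package: 18.600 Mbps × 239 s × 1.12 = 4978.8 Mb
time-lapse clip: 31.800 Mbps × 592 s × 1.12 = 21084.7 Mb
interview recording: 11.930 Mbps × 960 s × 1.12 = 12827.1 Mb
music video: 16.150 Mbps × 180 s × 1.12 = 3255.8 Mb
tutorial video: 5.230 Mbps × 2520 s × 1.12 = 14761.2 Mb
Total: 72383.8 Mb = 9048.0 MB.
= 9.048 GB.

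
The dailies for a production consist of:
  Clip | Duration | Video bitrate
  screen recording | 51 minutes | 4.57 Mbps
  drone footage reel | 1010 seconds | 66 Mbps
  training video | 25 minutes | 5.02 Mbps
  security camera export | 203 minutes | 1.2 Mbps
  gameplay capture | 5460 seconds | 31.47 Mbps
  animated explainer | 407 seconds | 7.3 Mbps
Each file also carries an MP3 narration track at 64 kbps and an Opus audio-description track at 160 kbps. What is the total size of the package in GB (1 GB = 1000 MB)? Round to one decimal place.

Audio total: 64 + 160 = 224 kbps = 0.224 Mbps.
screen recording: 4.794 Mbps × 3060 s = 14669.6 Mb
drone footage reel: 66.224 Mbps × 1010 s = 66886.2 Mb
training video: 5.244 Mbps × 1500 s = 7866.0 Mb
security camera export: 1.424 Mbps × 12180 s = 17344.3 Mb
gameplay capture: 31.694 Mbps × 5460 s = 173049.2 Mb
animated explainer: 7.524 Mbps × 407 s = 3062.3 Mb
Total: 282877.7 Mb = 35359.7 MB.
= 35.36 GB.

35.4 GB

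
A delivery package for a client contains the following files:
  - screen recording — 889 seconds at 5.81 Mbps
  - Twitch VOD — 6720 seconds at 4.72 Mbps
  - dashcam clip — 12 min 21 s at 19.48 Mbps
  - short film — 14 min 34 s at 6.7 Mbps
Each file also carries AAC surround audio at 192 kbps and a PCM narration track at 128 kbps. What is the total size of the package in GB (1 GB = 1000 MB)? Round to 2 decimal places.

7.52 GB

Audio total: 192 + 128 = 320 kbps = 0.320 Mbps.
screen recording: 6.130 Mbps × 889 s = 5449.6 Mb
Twitch VOD: 5.040 Mbps × 6720 s = 33868.8 Mb
dashcam clip: 19.800 Mbps × 741 s = 14671.8 Mb
short film: 7.020 Mbps × 874 s = 6135.5 Mb
Total: 60125.7 Mb = 7515.7 MB.
= 7.516 GB.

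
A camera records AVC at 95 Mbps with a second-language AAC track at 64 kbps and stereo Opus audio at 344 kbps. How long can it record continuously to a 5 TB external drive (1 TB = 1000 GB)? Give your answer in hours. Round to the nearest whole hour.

116 hours

Audio total: 64 + 344 = 408 kbps = 0.408 Mbps.
Total bitrate: 95 + 0.408 = 95.408 Mbps.
Capacity: 5 TB = 40,000,000 Mb.
Recording time: 40,000,000 / 95.408 = 419,252 s ≈ 116 hours.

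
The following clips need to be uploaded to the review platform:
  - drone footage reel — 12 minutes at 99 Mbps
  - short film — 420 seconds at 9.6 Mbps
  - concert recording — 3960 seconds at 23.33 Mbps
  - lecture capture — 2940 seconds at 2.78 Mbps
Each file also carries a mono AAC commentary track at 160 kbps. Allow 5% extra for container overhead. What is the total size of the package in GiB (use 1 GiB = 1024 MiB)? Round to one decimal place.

Audio: 160 kbps = 0.160 Mbps.
drone footage reel: 99.160 Mbps × 720 s × 1.05 = 74965.0 Mb
short film: 9.760 Mbps × 420 s × 1.05 = 4304.2 Mb
concert recording: 23.490 Mbps × 3960 s × 1.05 = 97671.4 Mb
lecture capture: 2.940 Mbps × 2940 s × 1.05 = 9075.8 Mb
Total: 186016.3 Mb = 23252.0 MB.
= 21.66 GiB.

21.7 GiB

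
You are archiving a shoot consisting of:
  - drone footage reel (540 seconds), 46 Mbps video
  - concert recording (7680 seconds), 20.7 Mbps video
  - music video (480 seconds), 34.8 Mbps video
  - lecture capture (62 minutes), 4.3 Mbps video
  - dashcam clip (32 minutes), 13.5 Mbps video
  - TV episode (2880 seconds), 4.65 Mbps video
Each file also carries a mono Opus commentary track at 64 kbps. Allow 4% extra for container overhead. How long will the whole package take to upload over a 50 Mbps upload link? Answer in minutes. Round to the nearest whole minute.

89 minutes

Audio: 64 kbps = 0.064 Mbps.
drone footage reel: 46.064 Mbps × 540 s × 1.04 = 25869.5 Mb
concert recording: 20.764 Mbps × 7680 s × 1.04 = 165846.2 Mb
music video: 34.864 Mbps × 480 s × 1.04 = 17404.1 Mb
lecture capture: 4.364 Mbps × 3720 s × 1.04 = 16883.4 Mb
dashcam clip: 13.564 Mbps × 1920 s × 1.04 = 27084.6 Mb
TV episode: 4.714 Mbps × 2880 s × 1.04 = 14119.4 Mb
Total: 267207.3 Mb = 33400.9 MB.
At 50 Mbps: 267207.3 / 50 = 5344 s ≈ 89.1 minutes.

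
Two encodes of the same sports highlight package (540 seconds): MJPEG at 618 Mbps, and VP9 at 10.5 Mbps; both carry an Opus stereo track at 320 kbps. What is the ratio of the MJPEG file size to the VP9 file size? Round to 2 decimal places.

57.15

Audio: 320 kbps = 0.320 Mbps.
MJPEG: 618.320 Mbps × 540 s = 333892.8 Mb = 41.737 GB.
VP9: 10.820 Mbps × 540 s = 5842.8 Mb = 0.730 GB.
Ratio: 41.737 / 0.730 = 57.146.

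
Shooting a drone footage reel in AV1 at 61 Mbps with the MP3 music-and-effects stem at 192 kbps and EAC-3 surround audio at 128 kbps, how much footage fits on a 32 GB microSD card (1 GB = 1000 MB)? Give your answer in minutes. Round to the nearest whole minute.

Audio total: 192 + 128 = 320 kbps = 0.320 Mbps.
Total bitrate: 61 + 0.320 = 61.320 Mbps.
Capacity: 32 GB = 256,000 Mb.
Recording time: 256,000 / 61.320 = 4,175 s ≈ 69.6 minutes.

70 minutes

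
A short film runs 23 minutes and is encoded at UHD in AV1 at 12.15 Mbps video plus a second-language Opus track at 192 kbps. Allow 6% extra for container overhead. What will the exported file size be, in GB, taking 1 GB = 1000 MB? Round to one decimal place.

23 min = 1380 s
Audio: 192 kbps = 0.192 Mbps.
Total bitrate: 12.15 + 0.192 = 12.342 Mbps.
Stream data: 12.342 Mbps × 1380 s = 17032.0 Mb.
With 6% container overhead: ×1.06.
18,054 Mb ÷ 8 = 2,257 MB → 2.257 GB.

2.3 GB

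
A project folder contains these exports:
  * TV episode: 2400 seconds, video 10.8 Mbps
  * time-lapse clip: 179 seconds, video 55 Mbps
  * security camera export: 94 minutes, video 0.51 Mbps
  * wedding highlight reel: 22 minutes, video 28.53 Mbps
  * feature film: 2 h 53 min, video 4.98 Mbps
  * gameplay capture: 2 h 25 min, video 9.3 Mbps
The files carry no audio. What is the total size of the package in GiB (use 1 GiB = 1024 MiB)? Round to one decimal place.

TV episode: 10.800 Mbps × 2400 s = 25920.0 Mb
time-lapse clip: 55.000 Mbps × 179 s = 9845.0 Mb
security camera export: 0.510 Mbps × 5640 s = 2876.4 Mb
wedding highlight reel: 28.530 Mbps × 1320 s = 37659.6 Mb
feature film: 4.980 Mbps × 10380 s = 51692.4 Mb
gameplay capture: 9.300 Mbps × 8700 s = 80910.0 Mb
Total: 208903.4 Mb = 26112.9 MB.
= 24.32 GiB.

24.3 GiB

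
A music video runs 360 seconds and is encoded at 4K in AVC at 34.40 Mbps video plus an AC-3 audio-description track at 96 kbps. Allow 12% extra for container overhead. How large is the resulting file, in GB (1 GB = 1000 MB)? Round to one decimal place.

Audio: 96 kbps = 0.096 Mbps.
Total bitrate: 34.40 + 0.096 = 34.496 Mbps.
Stream data: 34.496 Mbps × 360 s = 12418.6 Mb.
With 12% container overhead: ×1.12.
13,909 Mb ÷ 8 = 1,739 MB → 1.739 GB.

1.7 GB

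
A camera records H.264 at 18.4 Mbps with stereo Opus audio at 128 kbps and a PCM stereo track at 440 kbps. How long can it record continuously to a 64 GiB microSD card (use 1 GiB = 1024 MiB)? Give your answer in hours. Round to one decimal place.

Audio total: 128 + 440 = 568 kbps = 0.568 Mbps.
Total bitrate: 18.4 + 0.568 = 18.968 Mbps.
Capacity: 64 GiB = 549,756 Mb.
Recording time: 549,756 / 18.968 = 28,983 s ≈ 8.05 hours.

8.1 hours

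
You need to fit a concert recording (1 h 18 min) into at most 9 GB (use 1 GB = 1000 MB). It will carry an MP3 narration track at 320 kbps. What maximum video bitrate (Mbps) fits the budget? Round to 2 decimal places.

15.06 Mbps

Budget: 9 GB = 72000.0 Mb.
1 h 18 min = 78 min = 4680 s
Total bitrate budget: 72000.0 Mb / 4680 s = 15.385 Mbps.
Audio: 320 kbps = 0.320 Mbps.
Video: 15.385 − 0.320 = 15.065 Mbps.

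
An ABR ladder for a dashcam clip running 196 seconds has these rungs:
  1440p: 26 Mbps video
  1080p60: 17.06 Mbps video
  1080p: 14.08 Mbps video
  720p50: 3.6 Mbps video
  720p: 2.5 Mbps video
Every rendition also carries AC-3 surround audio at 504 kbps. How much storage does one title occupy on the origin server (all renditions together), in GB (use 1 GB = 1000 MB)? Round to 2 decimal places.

Audio: 504 kbps = 0.504 Mbps.
Sum of rendition bitrates: (26+0.504) + (17.06+0.504) + (14.08+0.504) + (3.6+0.504) + (2.5+0.504) = 65.760 Mbps.
× 196 s = 12,889 Mb = 1,611 MB = 1.611 GB.

1.61 GB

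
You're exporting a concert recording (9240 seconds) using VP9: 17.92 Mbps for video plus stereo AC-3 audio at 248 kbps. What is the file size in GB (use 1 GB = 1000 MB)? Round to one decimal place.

21.0 GB

Audio: 248 kbps = 0.248 Mbps.
Total bitrate: 17.92 + 0.248 = 18.168 Mbps.
Stream data: 18.168 Mbps × 9240 s = 167872.3 Mb.
167,872 Mb ÷ 8 = 20,984 MB → 20.98 GB.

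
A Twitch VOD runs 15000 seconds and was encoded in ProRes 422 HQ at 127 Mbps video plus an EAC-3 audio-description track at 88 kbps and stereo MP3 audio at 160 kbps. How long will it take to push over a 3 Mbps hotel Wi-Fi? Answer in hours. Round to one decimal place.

176.7 hours

Audio total: 88 + 160 = 248 kbps = 0.248 Mbps.
Total bitrate: 127.248 Mbps.
File: 127.248 Mbps × 15000 s = 1908720.0 Mb.
At 3 Mbps: 1908720.0 / 3 = 636240.0 s ≈ 177 hours.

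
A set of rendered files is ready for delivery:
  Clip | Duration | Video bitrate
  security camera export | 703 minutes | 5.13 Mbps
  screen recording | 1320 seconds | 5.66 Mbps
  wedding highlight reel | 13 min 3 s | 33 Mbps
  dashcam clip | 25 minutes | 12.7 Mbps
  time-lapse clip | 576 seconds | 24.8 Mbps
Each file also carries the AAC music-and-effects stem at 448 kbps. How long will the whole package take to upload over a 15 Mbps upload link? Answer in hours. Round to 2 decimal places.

Audio: 448 kbps = 0.448 Mbps.
security camera export: 5.578 Mbps × 42180 s = 235280.0 Mb
screen recording: 6.108 Mbps × 1320 s = 8062.6 Mb
wedding highlight reel: 33.448 Mbps × 783 s = 26189.8 Mb
dashcam clip: 13.148 Mbps × 1500 s = 19722.0 Mb
time-lapse clip: 25.248 Mbps × 576 s = 14542.8 Mb
Total: 303797.2 Mb = 37974.7 MB.
At 15 Mbps: 303797.2 / 15 = 20253 s ≈ 5.63 hours.

5.63 hours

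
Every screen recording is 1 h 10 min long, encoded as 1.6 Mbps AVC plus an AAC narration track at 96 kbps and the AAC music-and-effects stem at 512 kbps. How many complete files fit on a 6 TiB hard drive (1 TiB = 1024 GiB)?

1 h 10 min = 70 min = 4200 s
Audio total: 96 + 512 = 608 kbps = 0.608 Mbps.
Total bitrate: 2.208 Mbps.
Per item: 2.208 Mbps × 4200 s = 9,274 Mb = 1,159 MB.
Capacity: 6 TiB = 52,776,558 Mb; 5691.05 items → 5691 complete.

5691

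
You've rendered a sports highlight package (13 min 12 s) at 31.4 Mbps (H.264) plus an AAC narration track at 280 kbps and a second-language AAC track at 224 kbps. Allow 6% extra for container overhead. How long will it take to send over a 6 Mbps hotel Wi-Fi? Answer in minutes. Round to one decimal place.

13 min 12 s = 792 s
Audio total: 280 + 224 = 504 kbps = 0.504 Mbps.
Total bitrate: 31.904 Mbps.
File: 31.904 Mbps × 792 s = 25268.0 Mb.
With 6% container overhead: ×1.06. → 26784.0 Mb.
At 6 Mbps: 26784.0 / 6 = 4464.0 s ≈ 74.4 minutes.

74.4 minutes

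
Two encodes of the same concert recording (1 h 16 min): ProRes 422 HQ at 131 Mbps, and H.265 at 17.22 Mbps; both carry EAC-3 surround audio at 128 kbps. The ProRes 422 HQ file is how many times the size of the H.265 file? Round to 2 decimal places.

1 h 16 min = 76 min = 4560 s
Audio: 128 kbps = 0.128 Mbps.
ProRes 422 HQ: 131.128 Mbps × 4560 s = 597943.7 Mb = 74.743 GB.
H.265: 17.348 Mbps × 4560 s = 79106.9 Mb = 9.888 GB.
Ratio: 74.743 / 9.888 = 7.559.

7.56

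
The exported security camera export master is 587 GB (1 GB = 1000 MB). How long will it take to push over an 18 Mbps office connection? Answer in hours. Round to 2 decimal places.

File: 587 GB = 4696000.0 Mb.
At 18 Mbps: 4696000.0 / 18 = 260888.9 s ≈ 72.5 hours.

72.47 hours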